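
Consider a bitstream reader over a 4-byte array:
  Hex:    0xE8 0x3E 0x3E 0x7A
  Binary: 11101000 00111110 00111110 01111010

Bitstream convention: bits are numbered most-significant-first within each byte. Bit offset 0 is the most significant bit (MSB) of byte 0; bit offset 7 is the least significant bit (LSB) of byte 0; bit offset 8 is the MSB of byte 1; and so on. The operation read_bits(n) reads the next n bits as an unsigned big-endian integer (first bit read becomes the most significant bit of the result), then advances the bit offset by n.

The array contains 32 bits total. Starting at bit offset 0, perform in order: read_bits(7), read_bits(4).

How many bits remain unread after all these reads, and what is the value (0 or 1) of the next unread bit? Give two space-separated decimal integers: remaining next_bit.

Answer: 21 1

Derivation:
Read 1: bits[0:7] width=7 -> value=116 (bin 1110100); offset now 7 = byte 0 bit 7; 25 bits remain
Read 2: bits[7:11] width=4 -> value=1 (bin 0001); offset now 11 = byte 1 bit 3; 21 bits remain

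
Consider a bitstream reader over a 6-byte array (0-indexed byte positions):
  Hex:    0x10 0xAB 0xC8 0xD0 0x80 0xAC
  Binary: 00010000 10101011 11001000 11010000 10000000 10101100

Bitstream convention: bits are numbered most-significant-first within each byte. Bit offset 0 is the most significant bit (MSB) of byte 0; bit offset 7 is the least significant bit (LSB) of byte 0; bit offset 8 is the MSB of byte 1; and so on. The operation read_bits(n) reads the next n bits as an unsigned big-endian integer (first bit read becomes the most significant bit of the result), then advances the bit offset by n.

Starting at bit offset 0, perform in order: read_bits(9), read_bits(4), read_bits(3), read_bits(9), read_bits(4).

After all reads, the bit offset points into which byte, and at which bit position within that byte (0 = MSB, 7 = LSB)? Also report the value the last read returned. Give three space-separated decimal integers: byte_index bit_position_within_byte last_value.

Answer: 3 5 10

Derivation:
Read 1: bits[0:9] width=9 -> value=33 (bin 000100001); offset now 9 = byte 1 bit 1; 39 bits remain
Read 2: bits[9:13] width=4 -> value=5 (bin 0101); offset now 13 = byte 1 bit 5; 35 bits remain
Read 3: bits[13:16] width=3 -> value=3 (bin 011); offset now 16 = byte 2 bit 0; 32 bits remain
Read 4: bits[16:25] width=9 -> value=401 (bin 110010001); offset now 25 = byte 3 bit 1; 23 bits remain
Read 5: bits[25:29] width=4 -> value=10 (bin 1010); offset now 29 = byte 3 bit 5; 19 bits remain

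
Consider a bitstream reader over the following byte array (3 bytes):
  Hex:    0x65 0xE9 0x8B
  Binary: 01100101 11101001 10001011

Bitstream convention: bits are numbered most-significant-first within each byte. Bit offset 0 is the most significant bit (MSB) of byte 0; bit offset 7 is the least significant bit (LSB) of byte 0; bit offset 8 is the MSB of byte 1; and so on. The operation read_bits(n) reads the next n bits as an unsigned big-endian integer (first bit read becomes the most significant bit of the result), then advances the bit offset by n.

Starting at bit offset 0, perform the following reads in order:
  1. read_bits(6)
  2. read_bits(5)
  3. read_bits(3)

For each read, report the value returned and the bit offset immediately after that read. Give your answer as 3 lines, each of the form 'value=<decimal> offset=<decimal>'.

Answer: value=25 offset=6
value=15 offset=11
value=2 offset=14

Derivation:
Read 1: bits[0:6] width=6 -> value=25 (bin 011001); offset now 6 = byte 0 bit 6; 18 bits remain
Read 2: bits[6:11] width=5 -> value=15 (bin 01111); offset now 11 = byte 1 bit 3; 13 bits remain
Read 3: bits[11:14] width=3 -> value=2 (bin 010); offset now 14 = byte 1 bit 6; 10 bits remain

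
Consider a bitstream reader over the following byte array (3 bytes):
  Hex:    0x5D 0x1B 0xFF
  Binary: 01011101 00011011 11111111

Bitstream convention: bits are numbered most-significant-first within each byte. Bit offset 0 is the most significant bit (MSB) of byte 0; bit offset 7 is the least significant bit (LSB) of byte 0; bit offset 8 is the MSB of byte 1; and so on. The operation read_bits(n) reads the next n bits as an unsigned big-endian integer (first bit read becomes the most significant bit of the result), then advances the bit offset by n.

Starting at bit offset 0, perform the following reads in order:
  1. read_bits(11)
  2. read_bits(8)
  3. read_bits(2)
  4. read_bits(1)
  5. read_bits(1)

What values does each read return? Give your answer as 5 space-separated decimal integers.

Answer: 744 223 3 1 1

Derivation:
Read 1: bits[0:11] width=11 -> value=744 (bin 01011101000); offset now 11 = byte 1 bit 3; 13 bits remain
Read 2: bits[11:19] width=8 -> value=223 (bin 11011111); offset now 19 = byte 2 bit 3; 5 bits remain
Read 3: bits[19:21] width=2 -> value=3 (bin 11); offset now 21 = byte 2 bit 5; 3 bits remain
Read 4: bits[21:22] width=1 -> value=1 (bin 1); offset now 22 = byte 2 bit 6; 2 bits remain
Read 5: bits[22:23] width=1 -> value=1 (bin 1); offset now 23 = byte 2 bit 7; 1 bits remain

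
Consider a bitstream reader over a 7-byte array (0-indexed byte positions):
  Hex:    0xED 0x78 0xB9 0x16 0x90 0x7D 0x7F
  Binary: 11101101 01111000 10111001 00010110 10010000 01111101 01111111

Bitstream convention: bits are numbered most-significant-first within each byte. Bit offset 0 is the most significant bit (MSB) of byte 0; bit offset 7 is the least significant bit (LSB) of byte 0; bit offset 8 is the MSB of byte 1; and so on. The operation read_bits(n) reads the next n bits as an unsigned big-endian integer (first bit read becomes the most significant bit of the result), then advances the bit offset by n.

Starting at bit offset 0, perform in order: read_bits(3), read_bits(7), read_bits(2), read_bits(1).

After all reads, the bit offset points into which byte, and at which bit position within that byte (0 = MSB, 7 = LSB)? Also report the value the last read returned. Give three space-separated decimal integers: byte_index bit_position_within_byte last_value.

Answer: 1 5 1

Derivation:
Read 1: bits[0:3] width=3 -> value=7 (bin 111); offset now 3 = byte 0 bit 3; 53 bits remain
Read 2: bits[3:10] width=7 -> value=53 (bin 0110101); offset now 10 = byte 1 bit 2; 46 bits remain
Read 3: bits[10:12] width=2 -> value=3 (bin 11); offset now 12 = byte 1 bit 4; 44 bits remain
Read 4: bits[12:13] width=1 -> value=1 (bin 1); offset now 13 = byte 1 bit 5; 43 bits remain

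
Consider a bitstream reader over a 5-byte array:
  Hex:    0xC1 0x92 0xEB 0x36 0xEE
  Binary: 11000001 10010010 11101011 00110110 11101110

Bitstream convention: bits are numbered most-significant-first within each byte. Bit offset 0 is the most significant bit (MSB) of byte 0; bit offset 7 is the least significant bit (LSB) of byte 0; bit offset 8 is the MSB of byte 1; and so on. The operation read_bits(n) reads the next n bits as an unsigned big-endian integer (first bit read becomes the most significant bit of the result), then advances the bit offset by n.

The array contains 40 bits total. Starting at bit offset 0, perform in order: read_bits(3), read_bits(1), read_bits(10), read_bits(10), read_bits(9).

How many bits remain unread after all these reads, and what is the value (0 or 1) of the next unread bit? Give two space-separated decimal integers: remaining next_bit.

Answer: 7 1

Derivation:
Read 1: bits[0:3] width=3 -> value=6 (bin 110); offset now 3 = byte 0 bit 3; 37 bits remain
Read 2: bits[3:4] width=1 -> value=0 (bin 0); offset now 4 = byte 0 bit 4; 36 bits remain
Read 3: bits[4:14] width=10 -> value=100 (bin 0001100100); offset now 14 = byte 1 bit 6; 26 bits remain
Read 4: bits[14:24] width=10 -> value=747 (bin 1011101011); offset now 24 = byte 3 bit 0; 16 bits remain
Read 5: bits[24:33] width=9 -> value=109 (bin 001101101); offset now 33 = byte 4 bit 1; 7 bits remain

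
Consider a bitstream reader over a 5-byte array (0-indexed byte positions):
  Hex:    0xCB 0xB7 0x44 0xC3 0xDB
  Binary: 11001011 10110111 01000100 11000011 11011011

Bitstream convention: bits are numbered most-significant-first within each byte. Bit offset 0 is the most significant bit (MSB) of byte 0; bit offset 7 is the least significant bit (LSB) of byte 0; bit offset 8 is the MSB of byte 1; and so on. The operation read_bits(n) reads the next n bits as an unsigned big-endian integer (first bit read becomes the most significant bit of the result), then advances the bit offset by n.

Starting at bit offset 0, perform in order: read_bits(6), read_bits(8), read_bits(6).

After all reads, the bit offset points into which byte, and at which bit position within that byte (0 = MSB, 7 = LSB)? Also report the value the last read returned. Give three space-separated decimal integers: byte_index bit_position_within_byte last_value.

Read 1: bits[0:6] width=6 -> value=50 (bin 110010); offset now 6 = byte 0 bit 6; 34 bits remain
Read 2: bits[6:14] width=8 -> value=237 (bin 11101101); offset now 14 = byte 1 bit 6; 26 bits remain
Read 3: bits[14:20] width=6 -> value=52 (bin 110100); offset now 20 = byte 2 bit 4; 20 bits remain

Answer: 2 4 52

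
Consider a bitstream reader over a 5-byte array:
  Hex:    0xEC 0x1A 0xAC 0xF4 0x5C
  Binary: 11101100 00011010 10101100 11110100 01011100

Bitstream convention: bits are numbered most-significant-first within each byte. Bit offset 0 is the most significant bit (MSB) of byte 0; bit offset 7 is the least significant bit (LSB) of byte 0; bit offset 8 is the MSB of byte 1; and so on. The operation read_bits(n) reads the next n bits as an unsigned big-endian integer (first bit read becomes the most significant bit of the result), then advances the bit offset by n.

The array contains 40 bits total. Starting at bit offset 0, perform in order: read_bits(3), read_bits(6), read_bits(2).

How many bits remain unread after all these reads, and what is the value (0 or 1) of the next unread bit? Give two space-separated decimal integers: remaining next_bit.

Read 1: bits[0:3] width=3 -> value=7 (bin 111); offset now 3 = byte 0 bit 3; 37 bits remain
Read 2: bits[3:9] width=6 -> value=24 (bin 011000); offset now 9 = byte 1 bit 1; 31 bits remain
Read 3: bits[9:11] width=2 -> value=0 (bin 00); offset now 11 = byte 1 bit 3; 29 bits remain

Answer: 29 1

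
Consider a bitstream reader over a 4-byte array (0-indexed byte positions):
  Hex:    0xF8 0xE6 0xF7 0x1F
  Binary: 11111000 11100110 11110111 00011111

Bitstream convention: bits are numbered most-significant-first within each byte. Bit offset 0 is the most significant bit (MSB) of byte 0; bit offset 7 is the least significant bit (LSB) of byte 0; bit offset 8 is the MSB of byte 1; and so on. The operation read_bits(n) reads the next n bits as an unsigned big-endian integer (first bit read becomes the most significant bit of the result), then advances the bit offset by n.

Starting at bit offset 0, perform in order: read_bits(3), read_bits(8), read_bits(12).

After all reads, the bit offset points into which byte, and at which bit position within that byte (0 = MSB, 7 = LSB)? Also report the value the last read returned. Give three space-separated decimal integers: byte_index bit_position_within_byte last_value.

Read 1: bits[0:3] width=3 -> value=7 (bin 111); offset now 3 = byte 0 bit 3; 29 bits remain
Read 2: bits[3:11] width=8 -> value=199 (bin 11000111); offset now 11 = byte 1 bit 3; 21 bits remain
Read 3: bits[11:23] width=12 -> value=891 (bin 001101111011); offset now 23 = byte 2 bit 7; 9 bits remain

Answer: 2 7 891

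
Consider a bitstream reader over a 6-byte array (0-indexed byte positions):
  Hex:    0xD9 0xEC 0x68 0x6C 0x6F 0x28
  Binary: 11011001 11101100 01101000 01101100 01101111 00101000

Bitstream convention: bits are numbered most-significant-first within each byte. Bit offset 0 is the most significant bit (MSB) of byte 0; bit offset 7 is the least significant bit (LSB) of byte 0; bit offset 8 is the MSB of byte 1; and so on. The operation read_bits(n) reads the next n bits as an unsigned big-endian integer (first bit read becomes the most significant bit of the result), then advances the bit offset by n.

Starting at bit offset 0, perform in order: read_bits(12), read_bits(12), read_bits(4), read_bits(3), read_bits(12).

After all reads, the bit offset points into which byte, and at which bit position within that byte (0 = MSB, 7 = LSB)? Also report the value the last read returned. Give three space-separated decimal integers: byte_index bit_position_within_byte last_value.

Read 1: bits[0:12] width=12 -> value=3486 (bin 110110011110); offset now 12 = byte 1 bit 4; 36 bits remain
Read 2: bits[12:24] width=12 -> value=3176 (bin 110001101000); offset now 24 = byte 3 bit 0; 24 bits remain
Read 3: bits[24:28] width=4 -> value=6 (bin 0110); offset now 28 = byte 3 bit 4; 20 bits remain
Read 4: bits[28:31] width=3 -> value=6 (bin 110); offset now 31 = byte 3 bit 7; 17 bits remain
Read 5: bits[31:43] width=12 -> value=889 (bin 001101111001); offset now 43 = byte 5 bit 3; 5 bits remain

Answer: 5 3 889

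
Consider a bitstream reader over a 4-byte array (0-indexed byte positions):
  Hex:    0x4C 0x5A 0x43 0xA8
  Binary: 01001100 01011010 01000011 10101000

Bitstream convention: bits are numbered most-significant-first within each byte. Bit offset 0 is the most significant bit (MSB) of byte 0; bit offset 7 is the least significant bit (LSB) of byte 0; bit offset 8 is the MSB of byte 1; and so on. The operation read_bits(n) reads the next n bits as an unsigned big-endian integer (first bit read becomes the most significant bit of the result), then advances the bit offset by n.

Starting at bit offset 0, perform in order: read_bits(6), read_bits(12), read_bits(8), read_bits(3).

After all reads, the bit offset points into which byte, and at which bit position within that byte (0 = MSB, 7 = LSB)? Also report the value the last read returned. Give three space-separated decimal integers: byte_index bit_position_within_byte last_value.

Read 1: bits[0:6] width=6 -> value=19 (bin 010011); offset now 6 = byte 0 bit 6; 26 bits remain
Read 2: bits[6:18] width=12 -> value=361 (bin 000101101001); offset now 18 = byte 2 bit 2; 14 bits remain
Read 3: bits[18:26] width=8 -> value=14 (bin 00001110); offset now 26 = byte 3 bit 2; 6 bits remain
Read 4: bits[26:29] width=3 -> value=5 (bin 101); offset now 29 = byte 3 bit 5; 3 bits remain

Answer: 3 5 5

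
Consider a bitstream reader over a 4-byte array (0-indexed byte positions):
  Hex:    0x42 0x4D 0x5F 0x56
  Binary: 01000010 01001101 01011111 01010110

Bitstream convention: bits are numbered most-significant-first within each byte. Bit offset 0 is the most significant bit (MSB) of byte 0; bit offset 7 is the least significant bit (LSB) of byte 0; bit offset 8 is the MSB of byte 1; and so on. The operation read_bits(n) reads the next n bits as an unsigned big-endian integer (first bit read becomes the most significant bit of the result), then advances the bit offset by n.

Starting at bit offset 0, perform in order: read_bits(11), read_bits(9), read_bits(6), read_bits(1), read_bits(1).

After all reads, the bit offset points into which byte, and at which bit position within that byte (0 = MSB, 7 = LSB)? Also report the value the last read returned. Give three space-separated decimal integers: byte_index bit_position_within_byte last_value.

Read 1: bits[0:11] width=11 -> value=530 (bin 01000010010); offset now 11 = byte 1 bit 3; 21 bits remain
Read 2: bits[11:20] width=9 -> value=213 (bin 011010101); offset now 20 = byte 2 bit 4; 12 bits remain
Read 3: bits[20:26] width=6 -> value=61 (bin 111101); offset now 26 = byte 3 bit 2; 6 bits remain
Read 4: bits[26:27] width=1 -> value=0 (bin 0); offset now 27 = byte 3 bit 3; 5 bits remain
Read 5: bits[27:28] width=1 -> value=1 (bin 1); offset now 28 = byte 3 bit 4; 4 bits remain

Answer: 3 4 1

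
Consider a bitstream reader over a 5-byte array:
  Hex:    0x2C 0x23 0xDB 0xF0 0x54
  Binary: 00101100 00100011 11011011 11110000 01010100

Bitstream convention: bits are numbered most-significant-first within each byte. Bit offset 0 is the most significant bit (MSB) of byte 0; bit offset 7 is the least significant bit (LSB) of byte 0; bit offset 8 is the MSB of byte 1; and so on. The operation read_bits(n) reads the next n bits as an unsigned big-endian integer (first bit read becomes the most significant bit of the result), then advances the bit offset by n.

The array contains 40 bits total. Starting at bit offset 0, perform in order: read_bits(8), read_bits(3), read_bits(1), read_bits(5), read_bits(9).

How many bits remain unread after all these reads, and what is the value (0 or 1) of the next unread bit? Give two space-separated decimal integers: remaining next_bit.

Read 1: bits[0:8] width=8 -> value=44 (bin 00101100); offset now 8 = byte 1 bit 0; 32 bits remain
Read 2: bits[8:11] width=3 -> value=1 (bin 001); offset now 11 = byte 1 bit 3; 29 bits remain
Read 3: bits[11:12] width=1 -> value=0 (bin 0); offset now 12 = byte 1 bit 4; 28 bits remain
Read 4: bits[12:17] width=5 -> value=7 (bin 00111); offset now 17 = byte 2 bit 1; 23 bits remain
Read 5: bits[17:26] width=9 -> value=367 (bin 101101111); offset now 26 = byte 3 bit 2; 14 bits remain

Answer: 14 1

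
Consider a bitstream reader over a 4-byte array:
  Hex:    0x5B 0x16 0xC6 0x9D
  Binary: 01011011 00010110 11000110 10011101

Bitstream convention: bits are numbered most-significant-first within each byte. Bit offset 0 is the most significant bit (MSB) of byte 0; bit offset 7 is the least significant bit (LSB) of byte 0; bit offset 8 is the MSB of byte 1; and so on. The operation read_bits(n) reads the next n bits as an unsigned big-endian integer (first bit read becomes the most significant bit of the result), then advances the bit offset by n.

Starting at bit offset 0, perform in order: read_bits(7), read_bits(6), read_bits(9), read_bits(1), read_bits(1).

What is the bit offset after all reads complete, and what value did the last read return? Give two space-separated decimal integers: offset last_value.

Read 1: bits[0:7] width=7 -> value=45 (bin 0101101); offset now 7 = byte 0 bit 7; 25 bits remain
Read 2: bits[7:13] width=6 -> value=34 (bin 100010); offset now 13 = byte 1 bit 5; 19 bits remain
Read 3: bits[13:22] width=9 -> value=433 (bin 110110001); offset now 22 = byte 2 bit 6; 10 bits remain
Read 4: bits[22:23] width=1 -> value=1 (bin 1); offset now 23 = byte 2 bit 7; 9 bits remain
Read 5: bits[23:24] width=1 -> value=0 (bin 0); offset now 24 = byte 3 bit 0; 8 bits remain

Answer: 24 0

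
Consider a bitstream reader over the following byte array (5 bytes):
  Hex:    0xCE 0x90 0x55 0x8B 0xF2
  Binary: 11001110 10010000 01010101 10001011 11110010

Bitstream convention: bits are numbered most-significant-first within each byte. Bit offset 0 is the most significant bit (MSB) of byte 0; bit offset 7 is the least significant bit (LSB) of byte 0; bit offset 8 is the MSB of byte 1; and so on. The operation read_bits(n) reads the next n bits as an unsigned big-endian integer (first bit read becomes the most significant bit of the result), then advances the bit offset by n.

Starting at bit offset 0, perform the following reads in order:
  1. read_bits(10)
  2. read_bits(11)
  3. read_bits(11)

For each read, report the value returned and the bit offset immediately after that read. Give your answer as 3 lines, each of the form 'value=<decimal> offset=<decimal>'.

Answer: value=826 offset=10
value=522 offset=21
value=1419 offset=32

Derivation:
Read 1: bits[0:10] width=10 -> value=826 (bin 1100111010); offset now 10 = byte 1 bit 2; 30 bits remain
Read 2: bits[10:21] width=11 -> value=522 (bin 01000001010); offset now 21 = byte 2 bit 5; 19 bits remain
Read 3: bits[21:32] width=11 -> value=1419 (bin 10110001011); offset now 32 = byte 4 bit 0; 8 bits remain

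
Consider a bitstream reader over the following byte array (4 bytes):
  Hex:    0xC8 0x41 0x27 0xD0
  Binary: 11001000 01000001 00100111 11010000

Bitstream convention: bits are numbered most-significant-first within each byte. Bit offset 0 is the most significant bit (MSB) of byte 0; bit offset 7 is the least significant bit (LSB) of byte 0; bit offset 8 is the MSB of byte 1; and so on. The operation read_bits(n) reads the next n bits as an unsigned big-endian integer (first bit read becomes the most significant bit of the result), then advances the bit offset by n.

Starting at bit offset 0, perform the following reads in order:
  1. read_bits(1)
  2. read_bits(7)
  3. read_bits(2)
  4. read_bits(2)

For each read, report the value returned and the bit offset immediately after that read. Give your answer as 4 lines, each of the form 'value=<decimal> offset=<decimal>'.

Read 1: bits[0:1] width=1 -> value=1 (bin 1); offset now 1 = byte 0 bit 1; 31 bits remain
Read 2: bits[1:8] width=7 -> value=72 (bin 1001000); offset now 8 = byte 1 bit 0; 24 bits remain
Read 3: bits[8:10] width=2 -> value=1 (bin 01); offset now 10 = byte 1 bit 2; 22 bits remain
Read 4: bits[10:12] width=2 -> value=0 (bin 00); offset now 12 = byte 1 bit 4; 20 bits remain

Answer: value=1 offset=1
value=72 offset=8
value=1 offset=10
value=0 offset=12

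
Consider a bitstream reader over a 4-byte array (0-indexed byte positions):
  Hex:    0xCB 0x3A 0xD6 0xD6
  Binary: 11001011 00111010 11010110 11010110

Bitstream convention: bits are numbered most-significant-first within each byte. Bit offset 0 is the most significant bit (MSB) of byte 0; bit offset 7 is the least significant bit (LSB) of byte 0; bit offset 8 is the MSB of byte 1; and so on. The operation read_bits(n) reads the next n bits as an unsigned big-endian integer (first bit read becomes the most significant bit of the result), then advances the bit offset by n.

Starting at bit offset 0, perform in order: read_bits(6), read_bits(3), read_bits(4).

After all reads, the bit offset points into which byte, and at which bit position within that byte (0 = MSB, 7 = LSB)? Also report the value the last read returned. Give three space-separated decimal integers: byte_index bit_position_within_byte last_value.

Read 1: bits[0:6] width=6 -> value=50 (bin 110010); offset now 6 = byte 0 bit 6; 26 bits remain
Read 2: bits[6:9] width=3 -> value=6 (bin 110); offset now 9 = byte 1 bit 1; 23 bits remain
Read 3: bits[9:13] width=4 -> value=7 (bin 0111); offset now 13 = byte 1 bit 5; 19 bits remain

Answer: 1 5 7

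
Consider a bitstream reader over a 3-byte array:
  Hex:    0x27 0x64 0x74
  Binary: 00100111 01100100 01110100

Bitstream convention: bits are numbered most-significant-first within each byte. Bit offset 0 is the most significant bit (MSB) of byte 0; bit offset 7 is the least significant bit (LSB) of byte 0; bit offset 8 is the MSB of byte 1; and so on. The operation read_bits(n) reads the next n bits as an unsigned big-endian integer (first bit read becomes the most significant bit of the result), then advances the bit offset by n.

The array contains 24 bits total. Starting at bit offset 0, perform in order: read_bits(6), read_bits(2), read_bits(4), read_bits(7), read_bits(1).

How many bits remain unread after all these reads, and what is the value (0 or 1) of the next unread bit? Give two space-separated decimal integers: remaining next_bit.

Read 1: bits[0:6] width=6 -> value=9 (bin 001001); offset now 6 = byte 0 bit 6; 18 bits remain
Read 2: bits[6:8] width=2 -> value=3 (bin 11); offset now 8 = byte 1 bit 0; 16 bits remain
Read 3: bits[8:12] width=4 -> value=6 (bin 0110); offset now 12 = byte 1 bit 4; 12 bits remain
Read 4: bits[12:19] width=7 -> value=35 (bin 0100011); offset now 19 = byte 2 bit 3; 5 bits remain
Read 5: bits[19:20] width=1 -> value=1 (bin 1); offset now 20 = byte 2 bit 4; 4 bits remain

Answer: 4 0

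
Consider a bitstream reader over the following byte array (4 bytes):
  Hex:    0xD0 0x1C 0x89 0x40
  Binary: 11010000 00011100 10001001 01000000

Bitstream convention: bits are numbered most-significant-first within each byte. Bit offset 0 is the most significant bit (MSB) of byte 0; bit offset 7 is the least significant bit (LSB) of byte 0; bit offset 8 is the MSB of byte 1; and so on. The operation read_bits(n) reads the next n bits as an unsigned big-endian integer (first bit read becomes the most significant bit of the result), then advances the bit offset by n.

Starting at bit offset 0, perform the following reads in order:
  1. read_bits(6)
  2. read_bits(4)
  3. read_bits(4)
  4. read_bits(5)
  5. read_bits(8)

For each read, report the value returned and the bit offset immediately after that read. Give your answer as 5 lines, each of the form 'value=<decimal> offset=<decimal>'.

Read 1: bits[0:6] width=6 -> value=52 (bin 110100); offset now 6 = byte 0 bit 6; 26 bits remain
Read 2: bits[6:10] width=4 -> value=0 (bin 0000); offset now 10 = byte 1 bit 2; 22 bits remain
Read 3: bits[10:14] width=4 -> value=7 (bin 0111); offset now 14 = byte 1 bit 6; 18 bits remain
Read 4: bits[14:19] width=5 -> value=4 (bin 00100); offset now 19 = byte 2 bit 3; 13 bits remain
Read 5: bits[19:27] width=8 -> value=74 (bin 01001010); offset now 27 = byte 3 bit 3; 5 bits remain

Answer: value=52 offset=6
value=0 offset=10
value=7 offset=14
value=4 offset=19
value=74 offset=27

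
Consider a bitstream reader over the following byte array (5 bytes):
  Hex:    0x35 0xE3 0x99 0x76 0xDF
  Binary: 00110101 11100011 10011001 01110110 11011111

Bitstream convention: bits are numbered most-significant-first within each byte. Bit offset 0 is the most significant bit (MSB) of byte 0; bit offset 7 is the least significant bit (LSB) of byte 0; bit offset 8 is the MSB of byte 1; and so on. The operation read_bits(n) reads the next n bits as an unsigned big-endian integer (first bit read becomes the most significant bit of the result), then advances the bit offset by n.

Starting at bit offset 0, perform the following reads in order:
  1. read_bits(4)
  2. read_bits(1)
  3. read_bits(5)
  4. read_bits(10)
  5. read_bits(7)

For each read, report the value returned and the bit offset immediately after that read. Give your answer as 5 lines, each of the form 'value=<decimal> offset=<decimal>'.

Answer: value=3 offset=4
value=0 offset=5
value=23 offset=10
value=569 offset=20
value=75 offset=27

Derivation:
Read 1: bits[0:4] width=4 -> value=3 (bin 0011); offset now 4 = byte 0 bit 4; 36 bits remain
Read 2: bits[4:5] width=1 -> value=0 (bin 0); offset now 5 = byte 0 bit 5; 35 bits remain
Read 3: bits[5:10] width=5 -> value=23 (bin 10111); offset now 10 = byte 1 bit 2; 30 bits remain
Read 4: bits[10:20] width=10 -> value=569 (bin 1000111001); offset now 20 = byte 2 bit 4; 20 bits remain
Read 5: bits[20:27] width=7 -> value=75 (bin 1001011); offset now 27 = byte 3 bit 3; 13 bits remain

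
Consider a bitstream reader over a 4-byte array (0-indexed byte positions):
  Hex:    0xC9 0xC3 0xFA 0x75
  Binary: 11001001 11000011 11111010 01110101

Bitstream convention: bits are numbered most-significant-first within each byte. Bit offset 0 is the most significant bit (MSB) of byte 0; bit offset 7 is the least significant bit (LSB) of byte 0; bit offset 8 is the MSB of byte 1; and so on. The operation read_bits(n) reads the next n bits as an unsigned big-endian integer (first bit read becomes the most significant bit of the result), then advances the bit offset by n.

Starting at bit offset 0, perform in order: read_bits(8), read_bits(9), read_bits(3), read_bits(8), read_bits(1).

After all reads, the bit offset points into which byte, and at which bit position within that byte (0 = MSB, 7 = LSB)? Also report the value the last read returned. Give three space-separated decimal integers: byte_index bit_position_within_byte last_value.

Answer: 3 5 0

Derivation:
Read 1: bits[0:8] width=8 -> value=201 (bin 11001001); offset now 8 = byte 1 bit 0; 24 bits remain
Read 2: bits[8:17] width=9 -> value=391 (bin 110000111); offset now 17 = byte 2 bit 1; 15 bits remain
Read 3: bits[17:20] width=3 -> value=7 (bin 111); offset now 20 = byte 2 bit 4; 12 bits remain
Read 4: bits[20:28] width=8 -> value=167 (bin 10100111); offset now 28 = byte 3 bit 4; 4 bits remain
Read 5: bits[28:29] width=1 -> value=0 (bin 0); offset now 29 = byte 3 bit 5; 3 bits remain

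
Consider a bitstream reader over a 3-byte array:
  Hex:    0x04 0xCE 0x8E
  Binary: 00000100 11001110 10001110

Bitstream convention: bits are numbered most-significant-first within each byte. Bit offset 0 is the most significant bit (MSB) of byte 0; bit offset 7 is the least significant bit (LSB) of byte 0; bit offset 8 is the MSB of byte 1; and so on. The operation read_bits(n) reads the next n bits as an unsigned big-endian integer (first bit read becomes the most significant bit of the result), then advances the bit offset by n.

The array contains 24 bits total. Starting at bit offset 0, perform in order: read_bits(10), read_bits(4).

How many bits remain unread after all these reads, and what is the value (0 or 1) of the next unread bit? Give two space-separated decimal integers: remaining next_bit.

Read 1: bits[0:10] width=10 -> value=19 (bin 0000010011); offset now 10 = byte 1 bit 2; 14 bits remain
Read 2: bits[10:14] width=4 -> value=3 (bin 0011); offset now 14 = byte 1 bit 6; 10 bits remain

Answer: 10 1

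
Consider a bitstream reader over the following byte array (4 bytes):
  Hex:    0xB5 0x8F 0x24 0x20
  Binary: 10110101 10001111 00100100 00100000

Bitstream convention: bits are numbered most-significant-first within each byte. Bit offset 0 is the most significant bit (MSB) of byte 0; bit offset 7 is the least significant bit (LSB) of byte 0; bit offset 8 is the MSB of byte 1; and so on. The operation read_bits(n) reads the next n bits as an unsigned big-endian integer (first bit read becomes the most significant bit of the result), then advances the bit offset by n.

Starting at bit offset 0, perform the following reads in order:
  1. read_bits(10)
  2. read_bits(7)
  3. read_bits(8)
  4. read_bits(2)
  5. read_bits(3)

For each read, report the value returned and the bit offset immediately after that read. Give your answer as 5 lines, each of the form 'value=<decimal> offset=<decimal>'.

Read 1: bits[0:10] width=10 -> value=726 (bin 1011010110); offset now 10 = byte 1 bit 2; 22 bits remain
Read 2: bits[10:17] width=7 -> value=30 (bin 0011110); offset now 17 = byte 2 bit 1; 15 bits remain
Read 3: bits[17:25] width=8 -> value=72 (bin 01001000); offset now 25 = byte 3 bit 1; 7 bits remain
Read 4: bits[25:27] width=2 -> value=1 (bin 01); offset now 27 = byte 3 bit 3; 5 bits remain
Read 5: bits[27:30] width=3 -> value=0 (bin 000); offset now 30 = byte 3 bit 6; 2 bits remain

Answer: value=726 offset=10
value=30 offset=17
value=72 offset=25
value=1 offset=27
value=0 offset=30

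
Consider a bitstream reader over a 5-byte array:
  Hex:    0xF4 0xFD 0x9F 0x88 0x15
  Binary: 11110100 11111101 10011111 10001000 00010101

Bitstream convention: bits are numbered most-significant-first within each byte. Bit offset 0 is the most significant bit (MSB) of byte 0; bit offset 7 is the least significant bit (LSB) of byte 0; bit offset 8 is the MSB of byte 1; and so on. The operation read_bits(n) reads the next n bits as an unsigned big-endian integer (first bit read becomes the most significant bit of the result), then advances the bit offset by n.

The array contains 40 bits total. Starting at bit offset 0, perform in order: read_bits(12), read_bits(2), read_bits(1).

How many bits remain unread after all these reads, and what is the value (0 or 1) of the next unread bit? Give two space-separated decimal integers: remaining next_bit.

Read 1: bits[0:12] width=12 -> value=3919 (bin 111101001111); offset now 12 = byte 1 bit 4; 28 bits remain
Read 2: bits[12:14] width=2 -> value=3 (bin 11); offset now 14 = byte 1 bit 6; 26 bits remain
Read 3: bits[14:15] width=1 -> value=0 (bin 0); offset now 15 = byte 1 bit 7; 25 bits remain

Answer: 25 1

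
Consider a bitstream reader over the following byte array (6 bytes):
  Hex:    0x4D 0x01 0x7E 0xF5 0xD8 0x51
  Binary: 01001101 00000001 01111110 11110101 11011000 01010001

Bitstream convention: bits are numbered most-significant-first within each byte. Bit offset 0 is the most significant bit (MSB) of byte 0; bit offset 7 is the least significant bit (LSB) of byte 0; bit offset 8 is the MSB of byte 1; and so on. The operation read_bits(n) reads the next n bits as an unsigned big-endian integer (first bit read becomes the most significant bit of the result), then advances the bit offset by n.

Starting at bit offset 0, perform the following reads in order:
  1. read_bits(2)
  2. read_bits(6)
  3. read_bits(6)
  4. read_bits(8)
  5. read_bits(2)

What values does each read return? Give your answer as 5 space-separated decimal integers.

Answer: 1 13 0 95 2

Derivation:
Read 1: bits[0:2] width=2 -> value=1 (bin 01); offset now 2 = byte 0 bit 2; 46 bits remain
Read 2: bits[2:8] width=6 -> value=13 (bin 001101); offset now 8 = byte 1 bit 0; 40 bits remain
Read 3: bits[8:14] width=6 -> value=0 (bin 000000); offset now 14 = byte 1 bit 6; 34 bits remain
Read 4: bits[14:22] width=8 -> value=95 (bin 01011111); offset now 22 = byte 2 bit 6; 26 bits remain
Read 5: bits[22:24] width=2 -> value=2 (bin 10); offset now 24 = byte 3 bit 0; 24 bits remain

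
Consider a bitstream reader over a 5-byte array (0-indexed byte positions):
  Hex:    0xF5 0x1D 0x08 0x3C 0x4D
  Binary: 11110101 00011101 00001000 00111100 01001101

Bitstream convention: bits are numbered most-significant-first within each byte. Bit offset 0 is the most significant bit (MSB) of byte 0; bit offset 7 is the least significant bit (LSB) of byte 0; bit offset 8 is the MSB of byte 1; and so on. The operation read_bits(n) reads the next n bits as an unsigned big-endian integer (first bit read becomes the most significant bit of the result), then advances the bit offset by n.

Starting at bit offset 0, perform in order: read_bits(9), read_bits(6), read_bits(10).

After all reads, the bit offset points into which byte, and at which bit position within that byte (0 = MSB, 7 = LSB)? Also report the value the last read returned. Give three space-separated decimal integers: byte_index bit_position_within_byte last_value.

Answer: 3 1 528

Derivation:
Read 1: bits[0:9] width=9 -> value=490 (bin 111101010); offset now 9 = byte 1 bit 1; 31 bits remain
Read 2: bits[9:15] width=6 -> value=14 (bin 001110); offset now 15 = byte 1 bit 7; 25 bits remain
Read 3: bits[15:25] width=10 -> value=528 (bin 1000010000); offset now 25 = byte 3 bit 1; 15 bits remain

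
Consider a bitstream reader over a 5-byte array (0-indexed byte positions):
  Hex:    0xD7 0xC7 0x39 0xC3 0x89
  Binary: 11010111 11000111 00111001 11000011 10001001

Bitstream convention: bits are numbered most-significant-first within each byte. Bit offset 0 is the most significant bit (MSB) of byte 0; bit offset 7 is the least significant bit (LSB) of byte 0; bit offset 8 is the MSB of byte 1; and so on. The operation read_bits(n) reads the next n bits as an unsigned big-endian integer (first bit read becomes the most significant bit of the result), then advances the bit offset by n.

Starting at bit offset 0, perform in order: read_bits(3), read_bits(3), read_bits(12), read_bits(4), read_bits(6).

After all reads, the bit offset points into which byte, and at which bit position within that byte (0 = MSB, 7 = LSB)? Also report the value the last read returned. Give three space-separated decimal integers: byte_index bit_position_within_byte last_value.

Answer: 3 4 28

Derivation:
Read 1: bits[0:3] width=3 -> value=6 (bin 110); offset now 3 = byte 0 bit 3; 37 bits remain
Read 2: bits[3:6] width=3 -> value=5 (bin 101); offset now 6 = byte 0 bit 6; 34 bits remain
Read 3: bits[6:18] width=12 -> value=3868 (bin 111100011100); offset now 18 = byte 2 bit 2; 22 bits remain
Read 4: bits[18:22] width=4 -> value=14 (bin 1110); offset now 22 = byte 2 bit 6; 18 bits remain
Read 5: bits[22:28] width=6 -> value=28 (bin 011100); offset now 28 = byte 3 bit 4; 12 bits remain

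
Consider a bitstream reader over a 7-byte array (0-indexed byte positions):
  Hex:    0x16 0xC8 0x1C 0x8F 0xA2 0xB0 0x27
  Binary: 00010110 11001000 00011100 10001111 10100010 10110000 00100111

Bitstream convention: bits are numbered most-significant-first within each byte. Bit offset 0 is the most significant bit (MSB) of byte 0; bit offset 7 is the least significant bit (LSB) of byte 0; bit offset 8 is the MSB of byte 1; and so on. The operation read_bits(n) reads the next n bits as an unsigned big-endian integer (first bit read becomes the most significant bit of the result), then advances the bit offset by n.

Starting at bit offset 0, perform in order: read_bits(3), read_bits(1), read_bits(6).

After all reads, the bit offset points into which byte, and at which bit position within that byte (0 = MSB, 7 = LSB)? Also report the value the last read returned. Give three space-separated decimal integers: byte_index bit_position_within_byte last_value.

Read 1: bits[0:3] width=3 -> value=0 (bin 000); offset now 3 = byte 0 bit 3; 53 bits remain
Read 2: bits[3:4] width=1 -> value=1 (bin 1); offset now 4 = byte 0 bit 4; 52 bits remain
Read 3: bits[4:10] width=6 -> value=27 (bin 011011); offset now 10 = byte 1 bit 2; 46 bits remain

Answer: 1 2 27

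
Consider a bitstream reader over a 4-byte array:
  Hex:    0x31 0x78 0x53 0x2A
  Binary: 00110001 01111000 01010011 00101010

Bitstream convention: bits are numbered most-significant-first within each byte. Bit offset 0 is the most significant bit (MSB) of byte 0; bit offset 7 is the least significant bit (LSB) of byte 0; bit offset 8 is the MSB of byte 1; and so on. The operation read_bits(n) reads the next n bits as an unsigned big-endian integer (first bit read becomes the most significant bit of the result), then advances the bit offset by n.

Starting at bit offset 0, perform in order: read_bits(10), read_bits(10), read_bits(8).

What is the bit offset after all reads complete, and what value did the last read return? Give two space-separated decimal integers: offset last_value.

Read 1: bits[0:10] width=10 -> value=197 (bin 0011000101); offset now 10 = byte 1 bit 2; 22 bits remain
Read 2: bits[10:20] width=10 -> value=901 (bin 1110000101); offset now 20 = byte 2 bit 4; 12 bits remain
Read 3: bits[20:28] width=8 -> value=50 (bin 00110010); offset now 28 = byte 3 bit 4; 4 bits remain

Answer: 28 50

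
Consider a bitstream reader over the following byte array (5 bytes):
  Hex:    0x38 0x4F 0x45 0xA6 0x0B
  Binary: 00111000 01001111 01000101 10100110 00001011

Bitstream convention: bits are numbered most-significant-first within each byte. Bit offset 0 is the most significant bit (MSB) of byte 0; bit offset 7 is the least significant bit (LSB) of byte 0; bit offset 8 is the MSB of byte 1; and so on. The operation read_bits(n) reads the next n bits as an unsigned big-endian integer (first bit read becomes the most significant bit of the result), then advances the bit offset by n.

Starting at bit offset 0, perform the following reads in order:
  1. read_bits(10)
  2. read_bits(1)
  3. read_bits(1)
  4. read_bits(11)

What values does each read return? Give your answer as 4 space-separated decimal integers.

Answer: 225 0 0 1954

Derivation:
Read 1: bits[0:10] width=10 -> value=225 (bin 0011100001); offset now 10 = byte 1 bit 2; 30 bits remain
Read 2: bits[10:11] width=1 -> value=0 (bin 0); offset now 11 = byte 1 bit 3; 29 bits remain
Read 3: bits[11:12] width=1 -> value=0 (bin 0); offset now 12 = byte 1 bit 4; 28 bits remain
Read 4: bits[12:23] width=11 -> value=1954 (bin 11110100010); offset now 23 = byte 2 bit 7; 17 bits remain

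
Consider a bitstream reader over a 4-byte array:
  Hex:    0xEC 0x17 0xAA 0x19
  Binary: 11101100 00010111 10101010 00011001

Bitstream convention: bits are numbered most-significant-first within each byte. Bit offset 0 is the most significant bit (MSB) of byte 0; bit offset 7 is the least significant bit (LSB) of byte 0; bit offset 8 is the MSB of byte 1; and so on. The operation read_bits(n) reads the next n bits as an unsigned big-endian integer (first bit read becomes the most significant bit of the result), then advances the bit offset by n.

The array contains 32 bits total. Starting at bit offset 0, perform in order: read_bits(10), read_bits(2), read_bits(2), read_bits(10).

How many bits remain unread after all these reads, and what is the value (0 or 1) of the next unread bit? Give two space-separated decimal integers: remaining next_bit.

Read 1: bits[0:10] width=10 -> value=944 (bin 1110110000); offset now 10 = byte 1 bit 2; 22 bits remain
Read 2: bits[10:12] width=2 -> value=1 (bin 01); offset now 12 = byte 1 bit 4; 20 bits remain
Read 3: bits[12:14] width=2 -> value=1 (bin 01); offset now 14 = byte 1 bit 6; 18 bits remain
Read 4: bits[14:24] width=10 -> value=938 (bin 1110101010); offset now 24 = byte 3 bit 0; 8 bits remain

Answer: 8 0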